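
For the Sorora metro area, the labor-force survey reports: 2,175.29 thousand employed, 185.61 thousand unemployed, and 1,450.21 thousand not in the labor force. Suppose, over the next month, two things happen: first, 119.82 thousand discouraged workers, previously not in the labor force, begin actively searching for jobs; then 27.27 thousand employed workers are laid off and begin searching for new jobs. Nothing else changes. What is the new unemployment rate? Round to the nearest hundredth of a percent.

Initially, labor force = 2,175.29 + 185.61 = 2,360.90 thousand, so u = 185.61/2,360.90 = 7.86%.
After the first change, unemployed and labor force both rise by 119.82 → E = 2,175.29, U = 305.43, labor force = 2,480.72 thousand.
After the second change, employed falls and unemployed rises by 27.27; labor force unchanged → E = 2,148.02, U = 332.70, labor force = 2,480.72 thousand.
New unemployment rate = 332.70 / 2,480.72 = 13.41%.

New unemployment rate ≈ 13.41%.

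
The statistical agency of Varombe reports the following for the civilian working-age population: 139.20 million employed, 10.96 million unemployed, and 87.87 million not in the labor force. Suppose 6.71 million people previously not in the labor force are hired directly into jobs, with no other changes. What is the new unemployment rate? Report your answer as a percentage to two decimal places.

Initially, labor force = 139.20 + 10.96 = 150.16 million, so u = 10.96/150.16 = 7.30%.
After the change, employed and labor force both rise by 6.71; unemployed unchanged → E = 145.91, U = 10.96, labor force = 156.87 million.
New unemployment rate = 10.96 / 156.87 = 6.99%.

New unemployment rate ≈ 6.99%.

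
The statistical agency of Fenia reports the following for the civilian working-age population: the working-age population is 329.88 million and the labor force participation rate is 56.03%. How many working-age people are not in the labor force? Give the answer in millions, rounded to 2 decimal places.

About 145.05 million are not in the labor force.

Share not in the labor force = 1 − 0.5603 = 0.4397.
Not in labor force = 0.4397 × 329.88 ≈ 145.05 million.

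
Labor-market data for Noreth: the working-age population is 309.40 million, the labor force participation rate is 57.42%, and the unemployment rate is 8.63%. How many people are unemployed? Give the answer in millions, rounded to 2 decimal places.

About 15.33 million are unemployed.

Labor force = 0.5742 × 309.40 = 177.66 million.
Unemployed = 0.0863 × 177.66 ≈ 15.33 million.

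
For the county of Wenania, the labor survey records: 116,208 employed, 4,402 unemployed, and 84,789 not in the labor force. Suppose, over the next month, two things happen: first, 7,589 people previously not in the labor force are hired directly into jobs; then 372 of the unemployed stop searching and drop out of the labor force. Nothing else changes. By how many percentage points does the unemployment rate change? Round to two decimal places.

Initially, labor force = 116,208 + 4,402 = 120,610, so u = 4,402/120,610 = 3.65%.
After the first change, employed and labor force both rise by 7,589; unemployed unchanged → E = 123,797, U = 4,402, labor force = 128,199.
After the second change, unemployed and labor force both fall by 372 → E = 123,797, U = 4,030, labor force = 127,827.
New unemployment rate = 4,030 / 127,827 = 3.15%.
Change = 3.15% − 3.65% = −0.50 percentage points.

The unemployment rate changes by −0.50 percentage points.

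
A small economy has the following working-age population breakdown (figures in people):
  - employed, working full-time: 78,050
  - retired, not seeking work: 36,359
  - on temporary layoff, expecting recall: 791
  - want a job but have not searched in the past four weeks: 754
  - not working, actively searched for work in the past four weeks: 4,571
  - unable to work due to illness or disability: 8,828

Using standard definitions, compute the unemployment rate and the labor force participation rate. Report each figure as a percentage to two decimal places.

Employed = 78,050.
Unemployed = 791 + 4,571 = 5,362 (jobless and actively searching, or on temporary layoff).
Labor force = 78,050 + 5,362 = 83,412.
Not in labor force = 36,359 + 754 + 8,828 = 45,941 (those not working and not actively searching are outside the labor force — including those who want a job but have given up searching).
Civilian working-age population = 83,412 + 45,941 = 129,353.
Unemployment rate = 5,362 / 83,412 = 6.43%.
Labor force participation rate = 83,412 / 129,353 = 64.48%.

Unemployment rate ≈ 6.43%; labor force participation rate ≈ 64.48%.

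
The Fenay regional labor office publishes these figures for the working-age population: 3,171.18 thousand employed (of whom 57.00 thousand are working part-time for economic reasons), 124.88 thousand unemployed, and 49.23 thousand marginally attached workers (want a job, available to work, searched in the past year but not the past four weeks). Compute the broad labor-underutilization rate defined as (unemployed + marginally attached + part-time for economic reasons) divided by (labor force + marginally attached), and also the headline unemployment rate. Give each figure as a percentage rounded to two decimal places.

Labor force = 3,171.18 + 124.88 = 3,296.06 thousand.
Numerator = 124.88 + 49.23 + 57.00 = 231.11 thousand.
Denominator = 3,296.06 + 49.23 = 3,345.29 thousand.
Broad rate = 231.11 / 3,345.29 = 6.91%.
Headline unemployment rate = 124.88 / 3,296.06 = 3.79%.

Broad underutilization rate ≈ 6.91%; headline unemployment rate ≈ 3.79%.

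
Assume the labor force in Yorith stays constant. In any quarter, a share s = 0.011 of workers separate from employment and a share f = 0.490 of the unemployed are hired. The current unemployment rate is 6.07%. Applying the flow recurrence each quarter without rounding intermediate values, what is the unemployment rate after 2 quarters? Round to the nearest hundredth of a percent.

With a fixed labor force, u_{t+1} = u_t + s·(1−u_t) − f·u_t = u_t·(1−s−f) + s.
Here 1−s−f = 0.499 and s = 0.011.
u_1 = 0.060700 × 0.499 + 0.011 = 0.041289.
u_2 = 0.041289 × 0.499 + 0.011 = 0.031603.

Unemployment rate after two quarters ≈ 3.16%.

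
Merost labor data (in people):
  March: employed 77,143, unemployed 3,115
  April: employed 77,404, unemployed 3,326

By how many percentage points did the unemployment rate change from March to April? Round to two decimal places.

March: labor force = 77,143 + 3,115 = 80,258; u = 3,115/80,258 = 3.88%.
April: labor force = 77,404 + 3,326 = 80,730; u = 3,326/80,730 = 4.12%.
Change = 4.12% − 3.88% = +0.24 pp.

The unemployment rate changed by +0.24 percentage points.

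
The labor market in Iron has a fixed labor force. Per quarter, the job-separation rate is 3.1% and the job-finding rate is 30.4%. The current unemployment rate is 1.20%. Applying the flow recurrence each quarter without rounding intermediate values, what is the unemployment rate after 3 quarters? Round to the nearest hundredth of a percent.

Unemployment rate after three quarters ≈ 6.89%.

With a fixed labor force, u_{t+1} = u_t + s·(1−u_t) − f·u_t = u_t·(1−s−f) + s.
Here 1−s−f = 0.665 and s = 0.031.
u_1 = 0.012000 × 0.665 + 0.031 = 0.038980.
u_2 = 0.038980 × 0.665 + 0.031 = 0.056922.
u_3 = 0.056922 × 0.665 + 0.031 = 0.068853.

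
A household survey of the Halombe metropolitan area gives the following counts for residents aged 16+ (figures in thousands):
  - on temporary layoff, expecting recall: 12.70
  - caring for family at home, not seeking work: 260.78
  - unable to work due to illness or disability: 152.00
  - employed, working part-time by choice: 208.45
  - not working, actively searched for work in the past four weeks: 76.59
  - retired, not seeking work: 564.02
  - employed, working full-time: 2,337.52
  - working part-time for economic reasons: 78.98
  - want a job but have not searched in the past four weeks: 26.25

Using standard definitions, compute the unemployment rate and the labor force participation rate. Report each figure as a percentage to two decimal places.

Employed = 208.45 + 2,337.52 + 78.98 = 2,624.95 thousand (anyone who worked, including part-time for economic reasons, counts as employed).
Unemployed = 12.70 + 76.59 = 89.29 thousand (jobless and actively searching, or on temporary layoff).
Labor force = 2,624.95 + 89.29 = 2,714.24 thousand.
Not in labor force = 260.78 + 152.00 + 564.02 + 26.25 = 1,003.05 thousand (those not working and not actively searching are outside the labor force — including those who want a job but have given up searching).
Civilian working-age population = 2,714.24 + 1,003.05 = 3,717.29 thousand.
Unemployment rate = 89.29 / 2,714.24 = 3.29%.
Labor force participation rate = 2,714.24 / 3,717.29 = 73.02%.

Unemployment rate ≈ 3.29%; labor force participation rate ≈ 73.02%.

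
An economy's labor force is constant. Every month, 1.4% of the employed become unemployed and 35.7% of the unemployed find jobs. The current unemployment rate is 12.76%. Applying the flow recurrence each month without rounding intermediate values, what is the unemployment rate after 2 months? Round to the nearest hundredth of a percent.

Unemployment rate after two months ≈ 7.33%.

With a fixed labor force, u_{t+1} = u_t + s·(1−u_t) − f·u_t = u_t·(1−s−f) + s.
Here 1−s−f = 0.629 and s = 0.014.
u_1 = 0.127600 × 0.629 + 0.014 = 0.094260.
u_2 = 0.094260 × 0.629 + 0.014 = 0.073290.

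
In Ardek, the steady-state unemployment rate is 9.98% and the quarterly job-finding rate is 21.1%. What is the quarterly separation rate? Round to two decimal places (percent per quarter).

Separation rate ≈ 2.34% per quarter.

From u* = s/(s+f): s = u·f/(1−u).
s = 0.0998 × 21.1 / (1 − 0.0998) = 2.1058 / 0.9002 ≈ 2.34% per quarter.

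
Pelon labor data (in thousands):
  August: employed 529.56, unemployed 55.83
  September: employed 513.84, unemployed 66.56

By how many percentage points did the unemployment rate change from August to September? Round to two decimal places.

The unemployment rate changed by +1.93 percentage points.

August: labor force = 529.56 + 55.83 = 585.39; u = 55.83/585.39 = 9.54%.
September: labor force = 513.84 + 66.56 = 580.40; u = 66.56/580.40 = 11.47%.
Change = 11.47% − 9.54% = +1.93 pp.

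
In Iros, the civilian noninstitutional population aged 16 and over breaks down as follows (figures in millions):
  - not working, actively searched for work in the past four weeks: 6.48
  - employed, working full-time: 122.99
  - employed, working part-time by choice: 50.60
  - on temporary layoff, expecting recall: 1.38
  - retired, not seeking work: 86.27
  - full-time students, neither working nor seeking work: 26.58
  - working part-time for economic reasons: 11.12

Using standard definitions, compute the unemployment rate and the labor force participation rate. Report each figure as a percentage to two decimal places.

Unemployment rate ≈ 4.08%; labor force participation rate ≈ 63.05%.

Employed = 122.99 + 50.60 + 11.12 = 184.71 million (anyone who worked, including part-time for economic reasons, counts as employed).
Unemployed = 6.48 + 1.38 = 7.86 million (jobless and actively searching, or on temporary layoff).
Labor force = 184.71 + 7.86 = 192.57 million.
Not in labor force = 86.27 + 26.58 = 112.85 million (those not working and not actively searching are outside the labor force).
Civilian working-age population = 192.57 + 112.85 = 305.42 million.
Unemployment rate = 7.86 / 192.57 = 4.08%.
Labor force participation rate = 192.57 / 305.42 = 63.05%.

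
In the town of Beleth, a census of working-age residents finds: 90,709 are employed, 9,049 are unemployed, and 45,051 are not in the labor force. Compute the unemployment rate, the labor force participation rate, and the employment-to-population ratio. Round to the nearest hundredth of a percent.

Labor force = employed + unemployed = 90,709 + 9,049 = 99,758.
Working-age population = 99,758 + 45,051 = 144,809.
Unemployment rate = 9,049 / 99,758 = 9.07%.
Labor force participation rate = 99,758 / 144,809 = 68.89%.
Employment-population ratio = 90,709 / 144,809 = 62.64%.

Unemployment rate ≈ 9.07%; labor force participation rate ≈ 68.89%; employment-population ratio ≈ 62.64%.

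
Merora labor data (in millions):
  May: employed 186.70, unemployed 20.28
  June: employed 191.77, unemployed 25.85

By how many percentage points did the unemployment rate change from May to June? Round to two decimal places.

The unemployment rate changed by +2.08 percentage points.

May: labor force = 186.70 + 20.28 = 206.98; u = 20.28/206.98 = 9.80%.
June: labor force = 191.77 + 25.85 = 217.62; u = 25.85/217.62 = 11.88%.
Change = 11.88% − 9.80% = +2.08 pp.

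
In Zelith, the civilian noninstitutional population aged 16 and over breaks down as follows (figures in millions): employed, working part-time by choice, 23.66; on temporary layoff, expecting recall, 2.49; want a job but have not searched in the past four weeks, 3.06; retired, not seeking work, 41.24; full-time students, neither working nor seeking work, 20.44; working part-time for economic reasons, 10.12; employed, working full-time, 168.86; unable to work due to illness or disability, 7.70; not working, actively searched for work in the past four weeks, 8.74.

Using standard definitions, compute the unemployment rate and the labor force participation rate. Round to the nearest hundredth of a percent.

Employed = 23.66 + 10.12 + 168.86 = 202.64 million (anyone who worked, including part-time for economic reasons, counts as employed).
Unemployed = 2.49 + 8.74 = 11.23 million (jobless and actively searching, or on temporary layoff).
Labor force = 202.64 + 11.23 = 213.87 million.
Not in labor force = 3.06 + 41.24 + 20.44 + 7.70 = 72.44 million (those not working and not actively searching are outside the labor force — including those who want a job but have given up searching).
Civilian working-age population = 213.87 + 72.44 = 286.31 million.
Unemployment rate = 11.23 / 213.87 = 5.25%.
Labor force participation rate = 213.87 / 286.31 = 74.70%.

Unemployment rate ≈ 5.25%; labor force participation rate ≈ 74.70%.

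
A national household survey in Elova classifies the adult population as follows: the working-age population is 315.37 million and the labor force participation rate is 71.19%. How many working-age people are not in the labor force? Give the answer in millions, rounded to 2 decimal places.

Share not in the labor force = 1 − 0.7119 = 0.2881.
Not in labor force = 0.2881 × 315.37 ≈ 90.86 million.

About 90.86 million are not in the labor force.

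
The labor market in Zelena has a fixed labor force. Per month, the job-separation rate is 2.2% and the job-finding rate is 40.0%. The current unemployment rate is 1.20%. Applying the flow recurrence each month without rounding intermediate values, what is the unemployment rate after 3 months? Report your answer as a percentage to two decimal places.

Unemployment rate after three months ≈ 4.44%.

With a fixed labor force, u_{t+1} = u_t + s·(1−u_t) − f·u_t = u_t·(1−s−f) + s.
Here 1−s−f = 0.578 and s = 0.022.
u_1 = 0.012000 × 0.578 + 0.022 = 0.028936.
u_2 = 0.028936 × 0.578 + 0.022 = 0.038725.
u_3 = 0.038725 × 0.578 + 0.022 = 0.044383.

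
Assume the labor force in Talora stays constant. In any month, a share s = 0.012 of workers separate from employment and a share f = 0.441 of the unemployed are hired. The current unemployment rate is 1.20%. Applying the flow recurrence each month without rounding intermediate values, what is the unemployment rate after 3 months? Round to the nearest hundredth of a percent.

With a fixed labor force, u_{t+1} = u_t + s·(1−u_t) − f·u_t = u_t·(1−s−f) + s.
Here 1−s−f = 0.547 and s = 0.012.
u_1 = 0.012000 × 0.547 + 0.012 = 0.018564.
u_2 = 0.018564 × 0.547 + 0.012 = 0.022155.
u_3 = 0.022155 × 0.547 + 0.012 = 0.024119.

Unemployment rate after three months ≈ 2.41%.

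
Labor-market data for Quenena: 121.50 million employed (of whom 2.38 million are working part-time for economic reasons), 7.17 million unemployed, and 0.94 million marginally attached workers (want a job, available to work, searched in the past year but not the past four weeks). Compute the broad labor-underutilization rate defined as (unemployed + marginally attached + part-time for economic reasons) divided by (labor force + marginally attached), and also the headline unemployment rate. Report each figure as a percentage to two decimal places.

Broad underutilization rate ≈ 8.09%; headline unemployment rate ≈ 5.57%.

Labor force = 121.50 + 7.17 = 128.67 million.
Numerator = 7.17 + 0.94 + 2.38 = 10.49 million.
Denominator = 128.67 + 0.94 = 129.61 million.
Broad rate = 10.49 / 129.61 = 8.09%.
Headline unemployment rate = 7.17 / 128.67 = 5.57%.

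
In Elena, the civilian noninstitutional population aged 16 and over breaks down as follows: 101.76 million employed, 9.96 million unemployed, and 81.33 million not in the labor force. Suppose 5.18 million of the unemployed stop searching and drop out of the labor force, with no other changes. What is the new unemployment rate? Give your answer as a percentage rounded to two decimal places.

Initially, labor force = 101.76 + 9.96 = 111.72 million, so u = 9.96/111.72 = 8.92%.
After the change, unemployed and labor force both fall by 5.18 → E = 101.76, U = 4.78, labor force = 106.54 million.
New unemployment rate = 4.78 / 106.54 = 4.49%.

New unemployment rate ≈ 4.49%.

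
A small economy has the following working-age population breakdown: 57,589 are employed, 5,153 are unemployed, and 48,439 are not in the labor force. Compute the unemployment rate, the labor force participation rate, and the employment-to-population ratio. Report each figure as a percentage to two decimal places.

Labor force = employed + unemployed = 57,589 + 5,153 = 62,742.
Working-age population = 62,742 + 48,439 = 111,181.
Unemployment rate = 5,153 / 62,742 = 8.21%.
Labor force participation rate = 62,742 / 111,181 = 56.43%.
Employment-population ratio = 57,589 / 111,181 = 51.80%.

Unemployment rate ≈ 8.21%; labor force participation rate ≈ 56.43%; employment-population ratio ≈ 51.80%.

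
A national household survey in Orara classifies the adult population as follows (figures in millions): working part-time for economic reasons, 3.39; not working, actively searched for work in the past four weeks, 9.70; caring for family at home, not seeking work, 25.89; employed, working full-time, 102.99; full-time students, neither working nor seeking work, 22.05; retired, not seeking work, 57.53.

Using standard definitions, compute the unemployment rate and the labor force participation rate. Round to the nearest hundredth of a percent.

Unemployment rate ≈ 8.36%; labor force participation rate ≈ 52.39%.

Employed = 3.39 + 102.99 = 106.38 million (anyone who worked, including part-time for economic reasons, counts as employed).
Unemployed = 9.70 million.
Labor force = 106.38 + 9.70 = 116.08 million.
Not in labor force = 25.89 + 22.05 + 57.53 = 105.47 million (those not working and not actively searching are outside the labor force).
Civilian working-age population = 116.08 + 105.47 = 221.55 million.
Unemployment rate = 9.70 / 116.08 = 8.36%.
Labor force participation rate = 116.08 / 221.55 = 52.39%.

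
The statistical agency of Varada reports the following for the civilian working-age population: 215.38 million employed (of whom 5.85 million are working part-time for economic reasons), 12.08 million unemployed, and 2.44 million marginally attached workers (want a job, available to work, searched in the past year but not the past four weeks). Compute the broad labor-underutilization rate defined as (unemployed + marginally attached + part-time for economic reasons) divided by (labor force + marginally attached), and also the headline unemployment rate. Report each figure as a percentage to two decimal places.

Labor force = 215.38 + 12.08 = 227.46 million.
Numerator = 12.08 + 2.44 + 5.85 = 20.37 million.
Denominator = 227.46 + 2.44 = 229.90 million.
Broad rate = 20.37 / 229.90 = 8.86%.
Headline unemployment rate = 12.08 / 227.46 = 5.31%.

Broad underutilization rate ≈ 8.86%; headline unemployment rate ≈ 5.31%.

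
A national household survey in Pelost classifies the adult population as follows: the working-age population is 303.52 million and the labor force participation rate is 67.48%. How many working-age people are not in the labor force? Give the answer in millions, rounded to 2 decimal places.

About 98.70 million are not in the labor force.

Share not in the labor force = 1 − 0.6748 = 0.3252.
Not in labor force = 0.3252 × 303.52 ≈ 98.70 million.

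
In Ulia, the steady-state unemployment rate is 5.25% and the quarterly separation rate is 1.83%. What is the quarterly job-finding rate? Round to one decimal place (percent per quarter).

From u* = s/(s+f): f = s·(1−u)/u.
f = 1.83 × (1 − 0.0525) / 0.0525 = 1.7339 / 0.0525 ≈ 33.0% per quarter.

Job-finding rate ≈ 33.0% per quarter.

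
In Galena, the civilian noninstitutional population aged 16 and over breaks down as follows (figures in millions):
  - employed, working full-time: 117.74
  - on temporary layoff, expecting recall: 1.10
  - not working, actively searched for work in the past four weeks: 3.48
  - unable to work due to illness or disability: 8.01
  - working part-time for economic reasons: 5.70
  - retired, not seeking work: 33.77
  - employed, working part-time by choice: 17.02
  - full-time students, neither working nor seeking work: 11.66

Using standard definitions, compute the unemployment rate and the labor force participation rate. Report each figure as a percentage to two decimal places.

Employed = 117.74 + 5.70 + 17.02 = 140.46 million (anyone who worked, including part-time for economic reasons, counts as employed).
Unemployed = 1.10 + 3.48 = 4.58 million (jobless and actively searching, or on temporary layoff).
Labor force = 140.46 + 4.58 = 145.04 million.
Not in labor force = 8.01 + 33.77 + 11.66 = 53.44 million (those not working and not actively searching are outside the labor force).
Civilian working-age population = 145.04 + 53.44 = 198.48 million.
Unemployment rate = 4.58 / 145.04 = 3.16%.
Labor force participation rate = 145.04 / 198.48 = 73.08%.

Unemployment rate ≈ 3.16%; labor force participation rate ≈ 73.08%.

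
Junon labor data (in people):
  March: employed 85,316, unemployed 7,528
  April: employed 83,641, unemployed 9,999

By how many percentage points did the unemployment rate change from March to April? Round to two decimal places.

March: labor force = 85,316 + 7,528 = 92,844; u = 7,528/92,844 = 8.11%.
April: labor force = 83,641 + 9,999 = 93,640; u = 9,999/93,640 = 10.68%.
Change = 10.68% − 8.11% = +2.57 pp.

The unemployment rate changed by +2.57 percentage points.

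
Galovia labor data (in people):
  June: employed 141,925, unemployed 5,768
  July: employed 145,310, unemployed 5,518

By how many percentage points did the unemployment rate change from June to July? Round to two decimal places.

The unemployment rate changed by −0.25 percentage points.

June: labor force = 141,925 + 5,768 = 147,693; u = 5,768/147,693 = 3.91%.
July: labor force = 145,310 + 5,518 = 150,828; u = 5,518/150,828 = 3.66%.
Change = 3.66% − 3.91% = −0.25 pp.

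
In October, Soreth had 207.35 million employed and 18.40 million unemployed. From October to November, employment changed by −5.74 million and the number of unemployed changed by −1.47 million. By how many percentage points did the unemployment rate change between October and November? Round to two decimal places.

October: labor force = 207.35 + 18.40 = 225.75; u = 18.40/225.75 = 8.15%.
November: labor force = 201.61 + 16.93 = 218.54; u = 16.93/218.54 = 7.75%.
Change = 7.75% − 8.15% = −0.40 pp.

The unemployment rate changed by −0.40 percentage points.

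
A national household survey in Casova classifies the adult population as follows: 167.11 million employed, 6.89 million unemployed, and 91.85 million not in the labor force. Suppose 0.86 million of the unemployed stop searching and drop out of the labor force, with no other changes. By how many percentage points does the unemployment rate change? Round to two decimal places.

The unemployment rate changes by −0.48 percentage points.

Initially, labor force = 167.11 + 6.89 = 174.00 million, so u = 6.89/174.00 = 3.96%.
After the change, unemployed and labor force both fall by 0.86 → E = 167.11, U = 6.03, labor force = 173.14 million.
New unemployment rate = 6.03 / 173.14 = 3.48%.
Change = 3.48% − 3.96% = −0.48 percentage points.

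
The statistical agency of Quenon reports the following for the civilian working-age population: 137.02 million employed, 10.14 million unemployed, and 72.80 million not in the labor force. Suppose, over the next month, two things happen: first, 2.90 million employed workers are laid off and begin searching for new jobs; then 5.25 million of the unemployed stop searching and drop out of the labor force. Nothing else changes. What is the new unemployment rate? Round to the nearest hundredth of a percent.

Initially, labor force = 137.02 + 10.14 = 147.16 million, so u = 10.14/147.16 = 6.89%.
After the first change, employed falls and unemployed rises by 2.90; labor force unchanged → E = 134.12, U = 13.04, labor force = 147.16 million.
After the second change, unemployed and labor force both fall by 5.25 → E = 134.12, U = 7.79, labor force = 141.91 million.
New unemployment rate = 7.79 / 141.91 = 5.49%.

New unemployment rate ≈ 5.49%.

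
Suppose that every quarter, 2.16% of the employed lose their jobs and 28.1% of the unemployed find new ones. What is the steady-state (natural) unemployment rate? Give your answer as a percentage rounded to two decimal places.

At steady state the flows balance: s·E = f·U, so U/(E+U) = s/(s+f).
u* = 2.16 / (2.16 + 28.1) = 2.16 / 30.26 = 7.14%.

Steady-state unemployment rate ≈ 7.14%.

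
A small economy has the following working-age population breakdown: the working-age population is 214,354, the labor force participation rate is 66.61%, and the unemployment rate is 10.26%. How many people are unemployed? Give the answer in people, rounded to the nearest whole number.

Labor force = 0.6661 × 214,354 = 142,781.
Unemployed = 0.1026 × 142,781 ≈ 14,649.

About 14,649 are unemployed.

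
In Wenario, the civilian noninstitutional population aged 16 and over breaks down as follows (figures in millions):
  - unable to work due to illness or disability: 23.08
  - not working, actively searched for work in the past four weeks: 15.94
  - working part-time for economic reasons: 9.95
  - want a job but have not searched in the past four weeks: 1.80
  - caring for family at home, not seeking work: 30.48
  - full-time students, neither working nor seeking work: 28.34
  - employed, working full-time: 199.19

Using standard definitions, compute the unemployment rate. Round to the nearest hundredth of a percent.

Unemployment rate ≈ 7.08%.

Employed = 9.95 + 199.19 = 209.14 million (anyone who worked, including part-time for economic reasons, counts as employed).
Unemployed = 15.94 million.
Labor force = 209.14 + 15.94 = 225.08 million.
Unemployment rate = 15.94 / 225.08 = 7.08%.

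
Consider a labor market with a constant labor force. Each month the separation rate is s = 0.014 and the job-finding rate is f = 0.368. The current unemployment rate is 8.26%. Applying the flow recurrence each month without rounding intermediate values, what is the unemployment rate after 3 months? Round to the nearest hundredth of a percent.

Unemployment rate after three months ≈ 4.75%.

With a fixed labor force, u_{t+1} = u_t + s·(1−u_t) − f·u_t = u_t·(1−s−f) + s.
Here 1−s−f = 0.618 and s = 0.014.
u_1 = 0.082600 × 0.618 + 0.014 = 0.065047.
u_2 = 0.065047 × 0.618 + 0.014 = 0.054199.
u_3 = 0.054199 × 0.618 + 0.014 = 0.047495.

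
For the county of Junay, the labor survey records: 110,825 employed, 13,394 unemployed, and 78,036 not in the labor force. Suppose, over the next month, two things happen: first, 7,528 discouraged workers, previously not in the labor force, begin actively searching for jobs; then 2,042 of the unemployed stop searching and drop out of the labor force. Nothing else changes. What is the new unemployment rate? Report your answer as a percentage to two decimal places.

Initially, labor force = 110,825 + 13,394 = 124,219, so u = 13,394/124,219 = 10.78%.
After the first change, unemployed and labor force both rise by 7,528 → E = 110,825, U = 20,922, labor force = 131,747.
After the second change, unemployed and labor force both fall by 2,042 → E = 110,825, U = 18,880, labor force = 129,705.
New unemployment rate = 18,880 / 129,705 = 14.56%.

New unemployment rate ≈ 14.56%.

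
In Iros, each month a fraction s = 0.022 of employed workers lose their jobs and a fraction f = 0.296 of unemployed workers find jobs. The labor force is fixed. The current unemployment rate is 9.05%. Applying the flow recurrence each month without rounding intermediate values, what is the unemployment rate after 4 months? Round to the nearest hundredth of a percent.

With a fixed labor force, u_{t+1} = u_t + s·(1−u_t) − f·u_t = u_t·(1−s−f) + s.
Here 1−s−f = 0.682 and s = 0.022.
u_1 = 0.090500 × 0.682 + 0.022 = 0.083721.
u_2 = 0.083721 × 0.682 + 0.022 = 0.079098.
u_3 = 0.079098 × 0.682 + 0.022 = 0.075945.
u_4 = 0.075945 × 0.682 + 0.022 = 0.073794.

Unemployment rate after four months ≈ 7.38%.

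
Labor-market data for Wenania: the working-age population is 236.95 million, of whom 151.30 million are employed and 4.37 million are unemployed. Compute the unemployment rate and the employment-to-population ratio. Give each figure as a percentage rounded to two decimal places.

Labor force = employed + unemployed = 151.30 + 4.37 = 155.67 million.
Unemployment rate = 4.37 / 155.67 = 2.81%.
Employment-population ratio = 151.30 / 236.95 = 63.85%.

Unemployment rate ≈ 2.81%; employment-population ratio ≈ 63.85%.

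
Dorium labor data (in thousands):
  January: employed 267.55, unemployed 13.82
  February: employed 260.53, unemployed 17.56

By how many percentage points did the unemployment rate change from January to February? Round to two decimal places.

The unemployment rate changed by +1.40 percentage points.

January: labor force = 267.55 + 13.82 = 281.37; u = 13.82/281.37 = 4.91%.
February: labor force = 260.53 + 17.56 = 278.09; u = 17.56/278.09 = 6.31%.
Change = 6.31% − 4.91% = +1.40 pp.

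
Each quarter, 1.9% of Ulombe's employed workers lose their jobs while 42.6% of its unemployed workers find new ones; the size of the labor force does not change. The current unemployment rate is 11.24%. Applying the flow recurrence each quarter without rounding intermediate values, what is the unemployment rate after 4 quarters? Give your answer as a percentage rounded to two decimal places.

Unemployment rate after four quarters ≈ 4.93%.

With a fixed labor force, u_{t+1} = u_t + s·(1−u_t) − f·u_t = u_t·(1−s−f) + s.
Here 1−s−f = 0.555 and s = 0.019.
u_1 = 0.112400 × 0.555 + 0.019 = 0.081382.
u_2 = 0.081382 × 0.555 + 0.019 = 0.064167.
u_3 = 0.064167 × 0.555 + 0.019 = 0.054613.
u_4 = 0.054613 × 0.555 + 0.019 = 0.049310.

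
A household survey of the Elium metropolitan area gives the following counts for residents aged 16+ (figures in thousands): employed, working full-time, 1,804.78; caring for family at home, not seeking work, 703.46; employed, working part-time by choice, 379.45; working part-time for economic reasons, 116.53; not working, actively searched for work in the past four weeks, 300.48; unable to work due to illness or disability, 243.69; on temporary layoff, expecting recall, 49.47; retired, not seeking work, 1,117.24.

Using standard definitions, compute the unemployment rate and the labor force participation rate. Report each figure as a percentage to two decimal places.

Unemployment rate ≈ 13.20%; labor force participation rate ≈ 56.22%.

Employed = 1,804.78 + 379.45 + 116.53 = 2,300.76 thousand (anyone who worked, including part-time for economic reasons, counts as employed).
Unemployed = 300.48 + 49.47 = 349.95 thousand (jobless and actively searching, or on temporary layoff).
Labor force = 2,300.76 + 349.95 = 2,650.71 thousand.
Not in labor force = 703.46 + 243.69 + 1,117.24 = 2,064.39 thousand (those not working and not actively searching are outside the labor force).
Civilian working-age population = 2,650.71 + 2,064.39 = 4,715.10 thousand.
Unemployment rate = 349.95 / 2,650.71 = 13.20%.
Labor force participation rate = 2,650.71 / 4,715.10 = 56.22%.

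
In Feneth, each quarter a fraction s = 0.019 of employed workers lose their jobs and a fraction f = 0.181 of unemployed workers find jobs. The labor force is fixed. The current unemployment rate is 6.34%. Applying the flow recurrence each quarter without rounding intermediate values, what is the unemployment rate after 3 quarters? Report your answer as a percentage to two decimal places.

Unemployment rate after three quarters ≈ 7.88%.

With a fixed labor force, u_{t+1} = u_t + s·(1−u_t) − f·u_t = u_t·(1−s−f) + s.
Here 1−s−f = 0.800 and s = 0.019.
u_1 = 0.063400 × 0.800 + 0.019 = 0.069720.
u_2 = 0.069720 × 0.800 + 0.019 = 0.074776.
u_3 = 0.074776 × 0.800 + 0.019 = 0.078821.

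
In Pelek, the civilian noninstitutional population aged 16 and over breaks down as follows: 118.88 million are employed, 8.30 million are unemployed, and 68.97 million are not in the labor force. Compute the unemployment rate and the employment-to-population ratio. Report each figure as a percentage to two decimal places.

Labor force = employed + unemployed = 118.88 + 8.30 = 127.18 million.
Working-age population = 127.18 + 68.97 = 196.15 million.
Unemployment rate = 8.30 / 127.18 = 6.53%.
Employment-population ratio = 118.88 / 196.15 = 60.61%.

Unemployment rate ≈ 6.53%; employment-population ratio ≈ 60.61%.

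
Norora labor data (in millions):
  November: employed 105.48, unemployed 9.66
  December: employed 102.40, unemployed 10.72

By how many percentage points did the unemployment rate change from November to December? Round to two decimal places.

November: labor force = 105.48 + 9.66 = 115.14; u = 9.66/115.14 = 8.39%.
December: labor force = 102.40 + 10.72 = 113.12; u = 10.72/113.12 = 9.48%.
Change = 9.48% − 8.39% = +1.09 pp.

The unemployment rate changed by +1.09 percentage points.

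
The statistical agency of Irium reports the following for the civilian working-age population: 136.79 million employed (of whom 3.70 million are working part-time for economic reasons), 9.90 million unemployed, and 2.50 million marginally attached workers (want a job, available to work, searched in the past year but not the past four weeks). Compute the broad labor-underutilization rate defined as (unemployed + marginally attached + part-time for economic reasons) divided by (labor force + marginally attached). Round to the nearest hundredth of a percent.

Broad underutilization rate ≈ 10.79%.

Labor force = 136.79 + 9.90 = 146.69 million.
Numerator = 9.90 + 2.50 + 3.70 = 16.10 million.
Denominator = 146.69 + 2.50 = 149.19 million.
Broad rate = 16.10 / 149.19 = 10.79%.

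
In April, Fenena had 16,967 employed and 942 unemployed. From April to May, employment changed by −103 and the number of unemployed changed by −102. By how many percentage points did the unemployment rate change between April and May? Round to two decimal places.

The unemployment rate changed by −0.52 percentage points.

April: labor force = 16,967 + 942 = 17,909; u = 942/17,909 = 5.26%.
May: labor force = 16,864 + 840 = 17,704; u = 840/17,704 = 4.74%.
Change = 4.74% − 5.26% = −0.52 pp.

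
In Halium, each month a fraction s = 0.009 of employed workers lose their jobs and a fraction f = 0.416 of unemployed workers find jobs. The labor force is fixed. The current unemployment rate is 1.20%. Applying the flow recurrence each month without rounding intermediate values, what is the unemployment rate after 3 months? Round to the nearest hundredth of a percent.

With a fixed labor force, u_{t+1} = u_t + s·(1−u_t) − f·u_t = u_t·(1−s−f) + s.
Here 1−s−f = 0.575 and s = 0.009.
u_1 = 0.012000 × 0.575 + 0.009 = 0.015900.
u_2 = 0.015900 × 0.575 + 0.009 = 0.018142.
u_3 = 0.018142 × 0.575 + 0.009 = 0.019432.

Unemployment rate after three months ≈ 1.94%.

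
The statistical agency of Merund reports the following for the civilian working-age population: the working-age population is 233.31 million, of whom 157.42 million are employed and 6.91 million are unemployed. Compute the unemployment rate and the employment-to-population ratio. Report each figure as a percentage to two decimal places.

Labor force = employed + unemployed = 157.42 + 6.91 = 164.33 million.
Unemployment rate = 6.91 / 164.33 = 4.20%.
Employment-population ratio = 157.42 / 233.31 = 67.47%.

Unemployment rate ≈ 4.20%; employment-population ratio ≈ 67.47%.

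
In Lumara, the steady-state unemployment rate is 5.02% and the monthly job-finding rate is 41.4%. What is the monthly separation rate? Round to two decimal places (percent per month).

Separation rate ≈ 2.19% per month.

From u* = s/(s+f): s = u·f/(1−u).
s = 0.0502 × 41.4 / (1 − 0.0502) = 2.0783 / 0.9498 ≈ 2.19% per month.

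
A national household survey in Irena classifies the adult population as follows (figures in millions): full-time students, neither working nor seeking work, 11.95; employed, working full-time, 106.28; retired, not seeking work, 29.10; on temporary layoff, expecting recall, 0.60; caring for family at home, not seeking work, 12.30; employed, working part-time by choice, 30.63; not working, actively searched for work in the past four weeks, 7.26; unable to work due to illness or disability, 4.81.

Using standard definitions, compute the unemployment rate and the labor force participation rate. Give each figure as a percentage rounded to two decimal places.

Unemployment rate ≈ 5.43%; labor force participation rate ≈ 71.34%.

Employed = 106.28 + 30.63 = 136.91 million.
Unemployed = 0.60 + 7.26 = 7.86 million (jobless and actively searching, or on temporary layoff).
Labor force = 136.91 + 7.86 = 144.77 million.
Not in labor force = 11.95 + 29.10 + 12.30 + 4.81 = 58.16 million (those not working and not actively searching are outside the labor force).
Civilian working-age population = 144.77 + 58.16 = 202.93 million.
Unemployment rate = 7.86 / 144.77 = 5.43%.
Labor force participation rate = 144.77 / 202.93 = 71.34%.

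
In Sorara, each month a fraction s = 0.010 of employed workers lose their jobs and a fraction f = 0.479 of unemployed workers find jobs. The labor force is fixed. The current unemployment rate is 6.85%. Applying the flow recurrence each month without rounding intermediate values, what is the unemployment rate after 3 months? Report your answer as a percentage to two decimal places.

With a fixed labor force, u_{t+1} = u_t + s·(1−u_t) − f·u_t = u_t·(1−s−f) + s.
Here 1−s−f = 0.511 and s = 0.010.
u_1 = 0.068500 × 0.511 + 0.010 = 0.045004.
u_2 = 0.045004 × 0.511 + 0.010 = 0.032997.
u_3 = 0.032997 × 0.511 + 0.010 = 0.026861.

Unemployment rate after three months ≈ 2.69%.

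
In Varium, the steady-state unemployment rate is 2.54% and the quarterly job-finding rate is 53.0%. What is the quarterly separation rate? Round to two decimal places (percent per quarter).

Separation rate ≈ 1.38% per quarter.

From u* = s/(s+f): s = u·f/(1−u).
s = 0.0254 × 53.0 / (1 − 0.0254) = 1.3462 / 0.9746 ≈ 1.38% per quarter.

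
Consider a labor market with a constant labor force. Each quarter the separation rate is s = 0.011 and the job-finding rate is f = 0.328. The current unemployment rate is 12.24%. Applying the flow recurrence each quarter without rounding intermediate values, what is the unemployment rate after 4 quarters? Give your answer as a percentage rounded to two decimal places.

With a fixed labor force, u_{t+1} = u_t + s·(1−u_t) − f·u_t = u_t·(1−s−f) + s.
Here 1−s−f = 0.661 and s = 0.011.
u_1 = 0.122400 × 0.661 + 0.011 = 0.091906.
u_2 = 0.091906 × 0.661 + 0.011 = 0.071750.
u_3 = 0.071750 × 0.661 + 0.011 = 0.058427.
u_4 = 0.058427 × 0.661 + 0.011 = 0.049620.

Unemployment rate after four quarters ≈ 4.96%.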